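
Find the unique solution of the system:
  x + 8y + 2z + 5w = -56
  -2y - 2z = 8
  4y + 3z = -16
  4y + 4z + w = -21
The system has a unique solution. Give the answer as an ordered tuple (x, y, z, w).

Form the augmented matrix and row-reduce:
  [ 1   8   2  5  |  -56 ]
  [ 0  -2  -2  0  |    8 ]
  [ 0   4   3  0  |  -16 ]
  [ 0   4   4  1  |  -21 ]
R2 -> -1/2·R2
  [ 1  8  2  5  |  -56 ]
  [ 0  1  1  0  |   -4 ]
  [ 0  4  3  0  |  -16 ]
  [ 0  4  4  1  |  -21 ]
R3 -> R3 − 4·R2
  [ 1  8   2  5  |  -56 ]
  [ 0  1   1  0  |   -4 ]
  [ 0  0  -1  0  |    0 ]
  [ 0  4   4  1  |  -21 ]
R4 -> R4 − 4·R2
  [ 1  8   2  5  |  -56 ]
  [ 0  1   1  0  |   -4 ]
  [ 0  0  -1  0  |    0 ]
  [ 0  0   0  1  |   -5 ]
R3 -> -1·R3
  [ 1  8  2  5  |  -56 ]
  [ 0  1  1  0  |   -4 ]
  [ 0  0  1  0  |    0 ]
  [ 0  0  0  1  |   -5 ]
R1 -> R1 − 5·R4
  [ 1  8  2  0  |  -31 ]
  [ 0  1  1  0  |   -4 ]
  [ 0  0  1  0  |    0 ]
  [ 0  0  0  1  |   -5 ]
R2 -> R2 − R3
  [ 1  8  2  0  |  -31 ]
  [ 0  1  0  0  |   -4 ]
  [ 0  0  1  0  |    0 ]
  [ 0  0  0  1  |   -5 ]
R1 -> R1 − 2·R3
  [ 1  8  0  0  |  -31 ]
  [ 0  1  0  0  |   -4 ]
  [ 0  0  1  0  |    0 ]
  [ 0  0  0  1  |   -5 ]
R1 -> R1 − 8·R2
  [ 1  0  0  0  |   1 ]
  [ 0  1  0  0  |  -4 ]
  [ 0  0  1  0  |   0 ]
  [ 0  0  0  1  |  -5 ]
Reading off the last column: x = 1, y = -4, z = 0, w = -5.

(1, -4, 0, -5)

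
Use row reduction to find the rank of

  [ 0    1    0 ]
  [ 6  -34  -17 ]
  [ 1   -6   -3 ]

R1 ↔ R2
R1 := 1/6·R1
R3 := R3 − R1
R3 := R3 + 1/3·R2
R3 := -6·R3
R1 := R1 + 17/6·R3
R1 := R1 + 17/3·R2
The reduced form has 3 nonzero rows.

rank = 3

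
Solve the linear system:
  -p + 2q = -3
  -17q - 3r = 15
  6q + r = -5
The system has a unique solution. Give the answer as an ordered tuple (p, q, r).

(3, 0, -5)

Form the augmented matrix and row-reduce:
  [ -1    2   0  |  -3 ]
  [  0  -17  -3  |  15 ]
  [  0    6   1  |  -5 ]
R1 ← -1·R1
  [ 1   -2   0  |   3 ]
  [ 0  -17  -3  |  15 ]
  [ 0    6   1  |  -5 ]
R2 ← -1/17·R2
  [ 1  -2     0  |       3 ]
  [ 0   1  3/17  |  -15/17 ]
  [ 0   6     1  |      -5 ]
R3 ← R3 − 6·R2
  [ 1  -2      0  |       3 ]
  [ 0   1   3/17  |  -15/17 ]
  [ 0   0  -1/17  |    5/17 ]
R3 ← -17·R3
  [ 1  -2     0  |       3 ]
  [ 0   1  3/17  |  -15/17 ]
  [ 0   0     1  |      -5 ]
R2 ← R2 − 3/17·R3
  [ 1  -2  0  |   3 ]
  [ 0   1  0  |   0 ]
  [ 0   0  1  |  -5 ]
R1 ← R1 + 2·R2
  [ 1  0  0  |   3 ]
  [ 0  1  0  |   0 ]
  [ 0  0  1  |  -5 ]
Reading off the last column: p = 3, q = 0, r = -5.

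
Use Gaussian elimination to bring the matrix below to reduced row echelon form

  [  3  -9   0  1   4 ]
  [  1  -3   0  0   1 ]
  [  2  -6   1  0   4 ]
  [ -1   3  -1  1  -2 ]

[[1, -3, 0, 0, 1], [0, 0, 1, 0, 2], [0, 0, 0, 1, 1], [0, 0, 0, 0, 0]]

ρ1 := 1/3·ρ1
  [  1  -3   0  1/3  4/3 ]
  [  1  -3   0    0    1 ]
  [  2  -6   1    0    4 ]
  [ -1   3  -1    1   -2 ]
ρ2 := ρ2 − ρ1
  [  1  -3   0   1/3   4/3 ]
  [  0   0   0  -1/3  -1/3 ]
  [  2  -6   1     0     4 ]
  [ -1   3  -1     1    -2 ]
ρ3 := ρ3 − 2·ρ1
  [  1  -3   0   1/3   4/3 ]
  [  0   0   0  -1/3  -1/3 ]
  [  0   0   1  -2/3   4/3 ]
  [ -1   3  -1     1    -2 ]
ρ4 := ρ4 + ρ1
  [ 1  -3   0   1/3   4/3 ]
  [ 0   0   0  -1/3  -1/3 ]
  [ 0   0   1  -2/3   4/3 ]
  [ 0   0  -1   4/3  -2/3 ]
ρ2 <=> ρ3
  [ 1  -3   0   1/3   4/3 ]
  [ 0   0   1  -2/3   4/3 ]
  [ 0   0   0  -1/3  -1/3 ]
  [ 0   0  -1   4/3  -2/3 ]
ρ4 := ρ4 + ρ2
  [ 1  -3  0   1/3   4/3 ]
  [ 0   0  1  -2/3   4/3 ]
  [ 0   0  0  -1/3  -1/3 ]
  [ 0   0  0   2/3   2/3 ]
ρ3 := -3·ρ3
  [ 1  -3  0   1/3  4/3 ]
  [ 0   0  1  -2/3  4/3 ]
  [ 0   0  0     1    1 ]
  [ 0   0  0   2/3  2/3 ]
ρ4 := ρ4 − 2/3·ρ3
  [ 1  -3  0   1/3  4/3 ]
  [ 0   0  1  -2/3  4/3 ]
  [ 0   0  0     1    1 ]
  [ 0   0  0     0    0 ]
ρ2 := ρ2 + 2/3·ρ3
  [ 1  -3  0  1/3  4/3 ]
  [ 0   0  1    0    2 ]
  [ 0   0  0    1    1 ]
  [ 0   0  0    0    0 ]
ρ1 := ρ1 − 1/3·ρ3
  [ 1  -3  0  0  1 ]
  [ 0   0  1  0  2 ]
  [ 0   0  0  1  1 ]
  [ 0   0  0  0  0 ]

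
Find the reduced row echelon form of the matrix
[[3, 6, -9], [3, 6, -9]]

[[1, 2, -3], [0, 0, 0]]

Multiply R1 by 1/3.
  [ 1  2  -3 ]
  [ 3  6  -9 ]
Subtract 3 times R1 from R2.
  [ 1  2  -3 ]
  [ 0  0   0 ]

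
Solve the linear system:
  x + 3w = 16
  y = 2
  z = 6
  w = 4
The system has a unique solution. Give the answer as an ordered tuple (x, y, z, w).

(4, 2, 6, 4)

Form the augmented matrix and row-reduce:
  [ 1  0  0  3  |  16 ]
  [ 0  1  0  0  |   2 ]
  [ 0  0  1  0  |   6 ]
  [ 0  0  0  1  |   4 ]
Subtract 3 times R4 from R1.
Reading off the last column: x = 4, y = 2, z = 6, w = 4.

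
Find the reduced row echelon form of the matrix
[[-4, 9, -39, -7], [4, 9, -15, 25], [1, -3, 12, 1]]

Multiply R1 by -1/4.
  [ 1  -9/4  39/4  7/4 ]
  [ 4     9   -15   25 ]
  [ 1    -3    12    1 ]
Subtract 4 times R1 from R2.
  [ 1  -9/4  39/4  7/4 ]
  [ 0    18   -54   18 ]
  [ 1    -3    12    1 ]
Subtract R1 from R3.
  [ 1  -9/4  39/4   7/4 ]
  [ 0    18   -54    18 ]
  [ 0  -3/4   9/4  -3/4 ]
Multiply R2 by 1/18.
  [ 1  -9/4  39/4   7/4 ]
  [ 0     1    -3     1 ]
  [ 0  -3/4   9/4  -3/4 ]
Add 3/4 times R2 to R3.
  [ 1  -9/4  39/4  7/4 ]
  [ 0     1    -3    1 ]
  [ 0     0     0    0 ]
Add 9/4 times R2 to R1.
  [ 1  0   3  4 ]
  [ 0  1  -3  1 ]
  [ 0  0   0  0 ]

[[1, 0, 3, 4], [0, 1, -3, 1], [0, 0, 0, 0]]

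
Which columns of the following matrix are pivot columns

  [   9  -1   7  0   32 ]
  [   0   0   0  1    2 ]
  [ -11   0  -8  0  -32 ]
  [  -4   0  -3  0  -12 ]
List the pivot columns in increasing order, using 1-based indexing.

1, 2, 3, 4

R1 → 1/9·R1
  [   1  -1/9  7/9  0  32/9 ]
  [   0     0    0  1     2 ]
  [ -11     0   -8  0   -32 ]
  [  -4     0   -3  0   -12 ]
R3 → R3 + 11·R1
  [  1   -1/9  7/9  0  32/9 ]
  [  0      0    0  1     2 ]
  [  0  -11/9  5/9  0  64/9 ]
  [ -4      0   -3  0   -12 ]
R4 → R4 + 4·R1
  [ 1   -1/9  7/9  0  32/9 ]
  [ 0      0    0  1     2 ]
  [ 0  -11/9  5/9  0  64/9 ]
  [ 0   -4/9  1/9  0  20/9 ]
R2 <-> R3
  [ 1   -1/9  7/9  0  32/9 ]
  [ 0  -11/9  5/9  0  64/9 ]
  [ 0      0    0  1     2 ]
  [ 0   -4/9  1/9  0  20/9 ]
R2 → -9/11·R2
  [ 1  -1/9    7/9  0    32/9 ]
  [ 0     1  -5/11  0  -64/11 ]
  [ 0     0      0  1       2 ]
  [ 0  -4/9    1/9  0    20/9 ]
R4 → R4 + 4/9·R2
  [ 1  -1/9    7/9  0    32/9 ]
  [ 0     1  -5/11  0  -64/11 ]
  [ 0     0      0  1       2 ]
  [ 0     0  -1/11  0   -4/11 ]
R3 <-> R4
  [ 1  -1/9    7/9  0    32/9 ]
  [ 0     1  -5/11  0  -64/11 ]
  [ 0     0  -1/11  0   -4/11 ]
  [ 0     0      0  1       2 ]
R3 → -11·R3
  [ 1  -1/9    7/9  0    32/9 ]
  [ 0     1  -5/11  0  -64/11 ]
  [ 0     0      1  0       4 ]
  [ 0     0      0  1       2 ]
R2 → R2 + 5/11·R3
  [ 1  -1/9  7/9  0  32/9 ]
  [ 0     1    0  0    -4 ]
  [ 0     0    1  0     4 ]
  [ 0     0    0  1     2 ]
R1 → R1 − 7/9·R3
  [ 1  -1/9  0  0  4/9 ]
  [ 0     1  0  0   -4 ]
  [ 0     0  1  0    4 ]
  [ 0     0  0  1    2 ]
R1 → R1 + 1/9·R2
  [ 1  0  0  0   0 ]
  [ 0  1  0  0  -4 ]
  [ 0  0  1  0   4 ]
  [ 0  0  0  1   2 ]
Pivot columns are the columns containing a leading 1.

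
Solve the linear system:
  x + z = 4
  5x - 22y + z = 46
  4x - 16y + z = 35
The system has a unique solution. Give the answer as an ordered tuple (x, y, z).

(5, -1, -1)

Form the augmented matrix and row-reduce:
  [ 1    0  1  |   4 ]
  [ 5  -22  1  |  46 ]
  [ 4  -16  1  |  35 ]
r2 → r2 − 5·r1
  [ 1    0   1  |   4 ]
  [ 0  -22  -4  |  26 ]
  [ 4  -16   1  |  35 ]
r3 → r3 − 4·r1
  [ 1    0   1  |   4 ]
  [ 0  -22  -4  |  26 ]
  [ 0  -16  -3  |  19 ]
r2 → -1/22·r2
  [ 1    0     1  |       4 ]
  [ 0    1  2/11  |  -13/11 ]
  [ 0  -16    -3  |      19 ]
r3 → r3 + 16·r2
  [ 1  0      1  |       4 ]
  [ 0  1   2/11  |  -13/11 ]
  [ 0  0  -1/11  |    1/11 ]
r3 → -11·r3
  [ 1  0     1  |       4 ]
  [ 0  1  2/11  |  -13/11 ]
  [ 0  0     1  |      -1 ]
r2 → r2 − 2/11·r3
  [ 1  0  1  |   4 ]
  [ 0  1  0  |  -1 ]
  [ 0  0  1  |  -1 ]
r1 → r1 − r3
  [ 1  0  0  |   5 ]
  [ 0  1  0  |  -1 ]
  [ 0  0  1  |  -1 ]
Reading off the last column: x = 5, y = -1, z = -1.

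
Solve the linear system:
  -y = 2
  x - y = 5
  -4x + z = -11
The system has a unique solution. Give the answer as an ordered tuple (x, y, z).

(3, -2, 1)

Form the augmented matrix and row-reduce:
  [  0  -1  0  |    2 ]
  [  1  -1  0  |    5 ]
  [ -4   0  1  |  -11 ]
R1 ↔ R2
  [  1  -1  0  |    5 ]
  [  0  -1  0  |    2 ]
  [ -4   0  1  |  -11 ]
R3 ← R3 + 4·R1
  [ 1  -1  0  |  5 ]
  [ 0  -1  0  |  2 ]
  [ 0  -4  1  |  9 ]
R2 ← -1·R2
  [ 1  -1  0  |   5 ]
  [ 0   1  0  |  -2 ]
  [ 0  -4  1  |   9 ]
R3 ← R3 + 4·R2
  [ 1  -1  0  |   5 ]
  [ 0   1  0  |  -2 ]
  [ 0   0  1  |   1 ]
R1 ← R1 + R2
  [ 1  0  0  |   3 ]
  [ 0  1  0  |  -2 ]
  [ 0  0  1  |   1 ]
Reading off the last column: x = 3, y = -2, z = 1.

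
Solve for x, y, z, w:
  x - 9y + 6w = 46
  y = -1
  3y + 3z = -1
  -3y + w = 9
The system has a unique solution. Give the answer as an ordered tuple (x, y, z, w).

(1, -1, 2/3, 6)

Form the augmented matrix and row-reduce:
  [ 1  -9  0  6  |  46 ]
  [ 0   1  0  0  |  -1 ]
  [ 0   3  3  0  |  -1 ]
  [ 0  -3  0  1  |   9 ]
R3 ← R3 − 3·R2
  [ 1  -9  0  6  |  46 ]
  [ 0   1  0  0  |  -1 ]
  [ 0   0  3  0  |   2 ]
  [ 0  -3  0  1  |   9 ]
R4 ← R4 + 3·R2
  [ 1  -9  0  6  |  46 ]
  [ 0   1  0  0  |  -1 ]
  [ 0   0  3  0  |   2 ]
  [ 0   0  0  1  |   6 ]
R3 ← 1/3·R3
  [ 1  -9  0  6  |   46 ]
  [ 0   1  0  0  |   -1 ]
  [ 0   0  1  0  |  2/3 ]
  [ 0   0  0  1  |    6 ]
R1 ← R1 − 6·R4
  [ 1  -9  0  0  |   10 ]
  [ 0   1  0  0  |   -1 ]
  [ 0   0  1  0  |  2/3 ]
  [ 0   0  0  1  |    6 ]
R1 ← R1 + 9·R2
  [ 1  0  0  0  |    1 ]
  [ 0  1  0  0  |   -1 ]
  [ 0  0  1  0  |  2/3 ]
  [ 0  0  0  1  |    6 ]
Reading off the last column: x = 1, y = -1, z = 2/3, w = 6.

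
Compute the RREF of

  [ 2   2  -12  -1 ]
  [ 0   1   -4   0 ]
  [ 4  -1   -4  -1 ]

[[1, 0, -2, 0], [0, 1, -4, 0], [0, 0, 0, 1]]

ρ1 := 1/2·ρ1
  [ 1   1  -6  -1/2 ]
  [ 0   1  -4     0 ]
  [ 4  -1  -4    -1 ]
ρ3 := ρ3 − 4·ρ1
  [ 1   1  -6  -1/2 ]
  [ 0   1  -4     0 ]
  [ 0  -5  20     1 ]
ρ3 := ρ3 + 5·ρ2
  [ 1  1  -6  -1/2 ]
  [ 0  1  -4     0 ]
  [ 0  0   0     1 ]
ρ1 := ρ1 + 1/2·ρ3
  [ 1  1  -6  0 ]
  [ 0  1  -4  0 ]
  [ 0  0   0  1 ]
ρ1 := ρ1 − ρ2
  [ 1  0  -2  0 ]
  [ 0  1  -4  0 ]
  [ 0  0   0  1 ]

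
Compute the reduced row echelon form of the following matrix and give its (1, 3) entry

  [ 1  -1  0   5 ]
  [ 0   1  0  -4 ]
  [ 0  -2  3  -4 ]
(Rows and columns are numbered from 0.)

-4

ρ3 := ρ3 + 2·ρ2
  [ 1  -1  0    5 ]
  [ 0   1  0   -4 ]
  [ 0   0  3  -12 ]
ρ3 := 1/3·ρ3
  [ 1  -1  0   5 ]
  [ 0   1  0  -4 ]
  [ 0   0  1  -4 ]
ρ1 := ρ1 + ρ2
  [ 1  0  0   1 ]
  [ 0  1  0  -4 ]
  [ 0  0  1  -4 ]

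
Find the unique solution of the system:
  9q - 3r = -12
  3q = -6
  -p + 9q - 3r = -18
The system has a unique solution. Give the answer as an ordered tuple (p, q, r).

(6, -2, -2)

Form the augmented matrix and row-reduce:
  [  0  9  -3  |  -12 ]
  [  0  3   0  |   -6 ]
  [ -1  9  -3  |  -18 ]
R1 ↔ R3
  [ -1  9  -3  |  -18 ]
  [  0  3   0  |   -6 ]
  [  0  9  -3  |  -12 ]
R1 := -1·R1
  [ 1  -9   3  |   18 ]
  [ 0   3   0  |   -6 ]
  [ 0   9  -3  |  -12 ]
R2 := 1/3·R2
  [ 1  -9   3  |   18 ]
  [ 0   1   0  |   -2 ]
  [ 0   9  -3  |  -12 ]
R3 := R3 − 9·R2
  [ 1  -9   3  |  18 ]
  [ 0   1   0  |  -2 ]
  [ 0   0  -3  |   6 ]
R3 := -1/3·R3
  [ 1  -9  3  |  18 ]
  [ 0   1  0  |  -2 ]
  [ 0   0  1  |  -2 ]
R1 := R1 − 3·R3
  [ 1  -9  0  |  24 ]
  [ 0   1  0  |  -2 ]
  [ 0   0  1  |  -2 ]
R1 := R1 + 9·R2
  [ 1  0  0  |   6 ]
  [ 0  1  0  |  -2 ]
  [ 0  0  1  |  -2 ]
Reading off the last column: p = 6, q = -2, r = -2.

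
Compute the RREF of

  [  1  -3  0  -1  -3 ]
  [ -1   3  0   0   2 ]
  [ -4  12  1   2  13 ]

[[1, -3, 0, 0, -2], [0, 0, 1, 0, 3], [0, 0, 0, 1, 1]]

Add R1 to R2.
  [  1  -3  0  -1  -3 ]
  [  0   0  0  -1  -1 ]
  [ -4  12  1   2  13 ]
Add 4 times R1 to R3.
  [ 1  -3  0  -1  -3 ]
  [ 0   0  0  -1  -1 ]
  [ 0   0  1  -2   1 ]
Swap R2 and R3.
  [ 1  -3  0  -1  -3 ]
  [ 0   0  1  -2   1 ]
  [ 0   0  0  -1  -1 ]
Multiply R3 by -1.
  [ 1  -3  0  -1  -3 ]
  [ 0   0  1  -2   1 ]
  [ 0   0  0   1   1 ]
Add 2 times R3 to R2.
  [ 1  -3  0  -1  -3 ]
  [ 0   0  1   0   3 ]
  [ 0   0  0   1   1 ]
Add R3 to R1.
  [ 1  -3  0  0  -2 ]
  [ 0   0  1  0   3 ]
  [ 0   0  0  1   1 ]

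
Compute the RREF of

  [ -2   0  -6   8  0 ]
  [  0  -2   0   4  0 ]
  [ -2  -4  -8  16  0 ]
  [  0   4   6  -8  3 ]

R1 → -1/2·R1
R3 → R3 + 2·R1
R2 → -1/2·R2
R3 → R3 + 4·R2
R4 → R4 − 4·R2
R3 → -1/2·R3
R4 → R4 − 6·R3
R4 → 1/3·R4
R1 → R1 − 3·R3

[[1, 0, 0, -4, 0], [0, 1, 0, -2, 0], [0, 0, 1, 0, 0], [0, 0, 0, 0, 1]]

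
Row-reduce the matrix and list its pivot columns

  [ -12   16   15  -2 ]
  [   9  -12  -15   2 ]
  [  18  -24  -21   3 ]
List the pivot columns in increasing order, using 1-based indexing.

Multiply r1 by -1/12.
  [  1  -4/3  -5/4  1/6 ]
  [  9   -12   -15    2 ]
  [ 18   -24   -21    3 ]
Subtract 9 times r1 from r2.
  [  1  -4/3   -5/4  1/6 ]
  [  0     0  -15/4  1/2 ]
  [ 18   -24    -21    3 ]
Subtract 18 times r1 from r3.
  [ 1  -4/3   -5/4  1/6 ]
  [ 0     0  -15/4  1/2 ]
  [ 0     0    3/2    0 ]
Multiply r2 by -4/15.
  [ 1  -4/3  -5/4    1/6 ]
  [ 0     0     1  -2/15 ]
  [ 0     0   3/2      0 ]
Subtract 3/2 times r2 from r3.
  [ 1  -4/3  -5/4    1/6 ]
  [ 0     0     1  -2/15 ]
  [ 0     0     0    1/5 ]
Multiply r3 by 5.
  [ 1  -4/3  -5/4    1/6 ]
  [ 0     0     1  -2/15 ]
  [ 0     0     0      1 ]
Add 2/15 times r3 to r2.
  [ 1  -4/3  -5/4  1/6 ]
  [ 0     0     1    0 ]
  [ 0     0     0    1 ]
Subtract 1/6 times r3 from r1.
  [ 1  -4/3  -5/4  0 ]
  [ 0     0     1  0 ]
  [ 0     0     0  1 ]
Add 5/4 times r2 to r1.
  [ 1  -4/3  0  0 ]
  [ 0     0  1  0 ]
  [ 0     0  0  1 ]
Pivot columns are the columns containing a leading 1.

1, 3, 4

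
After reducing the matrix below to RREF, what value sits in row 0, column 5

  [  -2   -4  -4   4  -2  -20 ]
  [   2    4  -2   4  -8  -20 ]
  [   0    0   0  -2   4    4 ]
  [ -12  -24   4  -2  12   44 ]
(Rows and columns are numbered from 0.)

ρ1 → -1/2·ρ1
  [   1    2   2  -2   1   10 ]
  [   2    4  -2   4  -8  -20 ]
  [   0    0   0  -2   4    4 ]
  [ -12  -24   4  -2  12   44 ]
ρ2 → ρ2 − 2·ρ1
  [   1    2   2  -2    1   10 ]
  [   0    0  -6   8  -10  -40 ]
  [   0    0   0  -2    4    4 ]
  [ -12  -24   4  -2   12   44 ]
ρ4 → ρ4 + 12·ρ1
  [ 1  2   2   -2    1   10 ]
  [ 0  0  -6    8  -10  -40 ]
  [ 0  0   0   -2    4    4 ]
  [ 0  0  28  -26   24  164 ]
ρ2 → -1/6·ρ2
  [ 1  2   2    -2    1    10 ]
  [ 0  0   1  -4/3  5/3  20/3 ]
  [ 0  0   0    -2    4     4 ]
  [ 0  0  28   -26   24   164 ]
ρ4 → ρ4 − 28·ρ2
  [ 1  2  2    -2      1     10 ]
  [ 0  0  1  -4/3    5/3   20/3 ]
  [ 0  0  0    -2      4      4 ]
  [ 0  0  0  34/3  -68/3  -68/3 ]
ρ3 → -1/2·ρ3
  [ 1  2  2    -2      1     10 ]
  [ 0  0  1  -4/3    5/3   20/3 ]
  [ 0  0  0     1     -2     -2 ]
  [ 0  0  0  34/3  -68/3  -68/3 ]
ρ4 → ρ4 − 34/3·ρ3
  [ 1  2  2    -2    1    10 ]
  [ 0  0  1  -4/3  5/3  20/3 ]
  [ 0  0  0     1   -2    -2 ]
  [ 0  0  0     0    0     0 ]
ρ2 → ρ2 + 4/3·ρ3
  [ 1  2  2  -2   1  10 ]
  [ 0  0  1   0  -1   4 ]
  [ 0  0  0   1  -2  -2 ]
  [ 0  0  0   0   0   0 ]
ρ1 → ρ1 + 2·ρ3
  [ 1  2  2  0  -3   6 ]
  [ 0  0  1  0  -1   4 ]
  [ 0  0  0  1  -2  -2 ]
  [ 0  0  0  0   0   0 ]
ρ1 → ρ1 − 2·ρ2
  [ 1  2  0  0  -1  -2 ]
  [ 0  0  1  0  -1   4 ]
  [ 0  0  0  1  -2  -2 ]
  [ 0  0  0  0   0   0 ]

-2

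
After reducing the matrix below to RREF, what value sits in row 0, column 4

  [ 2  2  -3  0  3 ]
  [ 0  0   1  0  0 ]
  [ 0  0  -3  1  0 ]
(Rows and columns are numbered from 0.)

3/2

ρ1 ← 1/2·ρ1
  [ 1  1  -3/2  0  3/2 ]
  [ 0  0     1  0    0 ]
  [ 0  0    -3  1    0 ]
ρ3 ← ρ3 + 3·ρ2
  [ 1  1  -3/2  0  3/2 ]
  [ 0  0     1  0    0 ]
  [ 0  0     0  1    0 ]
ρ1 ← ρ1 + 3/2·ρ2
  [ 1  1  0  0  3/2 ]
  [ 0  0  1  0    0 ]
  [ 0  0  0  1    0 ]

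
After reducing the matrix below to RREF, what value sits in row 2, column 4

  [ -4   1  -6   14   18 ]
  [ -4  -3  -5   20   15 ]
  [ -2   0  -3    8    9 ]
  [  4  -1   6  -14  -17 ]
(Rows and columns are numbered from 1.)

r1 ← -1/4·r1
r2 ← r2 + 4·r1
r3 ← r3 + 2·r1
r4 ← r4 − 4·r1
r2 ← -1/4·r2
r3 ← r3 + 1/2·r2
r3 ← -8·r3
r3 ← r3 + 3·r4
r2 ← r2 − 3/4·r4
r1 ← r1 + 9/2·r4
r2 ← r2 + 1/4·r3
r1 ← r1 − 3/2·r3
r1 ← r1 + 1/4·r2

-2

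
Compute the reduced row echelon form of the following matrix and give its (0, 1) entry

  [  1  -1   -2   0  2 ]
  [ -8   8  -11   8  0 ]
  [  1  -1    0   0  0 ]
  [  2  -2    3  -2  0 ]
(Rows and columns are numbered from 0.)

-1

ρ2 := ρ2 + 8·ρ1
  [ 1  -1   -2   0   2 ]
  [ 0   0  -27   8  16 ]
  [ 1  -1    0   0   0 ]
  [ 2  -2    3  -2   0 ]
ρ3 := ρ3 − ρ1
  [ 1  -1   -2   0   2 ]
  [ 0   0  -27   8  16 ]
  [ 0   0    2   0  -2 ]
  [ 2  -2    3  -2   0 ]
ρ4 := ρ4 − 2·ρ1
  [ 1  -1   -2   0   2 ]
  [ 0   0  -27   8  16 ]
  [ 0   0    2   0  -2 ]
  [ 0   0    7  -2  -4 ]
ρ2 := -1/27·ρ2
  [ 1  -1  -2      0       2 ]
  [ 0   0   1  -8/27  -16/27 ]
  [ 0   0   2      0      -2 ]
  [ 0   0   7     -2      -4 ]
ρ3 := ρ3 − 2·ρ2
  [ 1  -1  -2      0       2 ]
  [ 0   0   1  -8/27  -16/27 ]
  [ 0   0   0  16/27  -22/27 ]
  [ 0   0   7     -2      -4 ]
ρ4 := ρ4 − 7·ρ2
  [ 1  -1  -2      0       2 ]
  [ 0   0   1  -8/27  -16/27 ]
  [ 0   0   0  16/27  -22/27 ]
  [ 0   0   0   2/27    4/27 ]
ρ3 := 27/16·ρ3
  [ 1  -1  -2      0       2 ]
  [ 0   0   1  -8/27  -16/27 ]
  [ 0   0   0      1   -11/8 ]
  [ 0   0   0   2/27    4/27 ]
ρ4 := ρ4 − 2/27·ρ3
  [ 1  -1  -2      0       2 ]
  [ 0   0   1  -8/27  -16/27 ]
  [ 0   0   0      1   -11/8 ]
  [ 0   0   0      0     1/4 ]
ρ4 := 4·ρ4
  [ 1  -1  -2      0       2 ]
  [ 0   0   1  -8/27  -16/27 ]
  [ 0   0   0      1   -11/8 ]
  [ 0   0   0      0       1 ]
ρ3 := ρ3 + 11/8·ρ4
  [ 1  -1  -2      0       2 ]
  [ 0   0   1  -8/27  -16/27 ]
  [ 0   0   0      1       0 ]
  [ 0   0   0      0       1 ]
ρ2 := ρ2 + 16/27·ρ4
  [ 1  -1  -2      0  2 ]
  [ 0   0   1  -8/27  0 ]
  [ 0   0   0      1  0 ]
  [ 0   0   0      0  1 ]
ρ1 := ρ1 − 2·ρ4
  [ 1  -1  -2      0  0 ]
  [ 0   0   1  -8/27  0 ]
  [ 0   0   0      1  0 ]
  [ 0   0   0      0  1 ]
ρ2 := ρ2 + 8/27·ρ3
  [ 1  -1  -2  0  0 ]
  [ 0   0   1  0  0 ]
  [ 0   0   0  1  0 ]
  [ 0   0   0  0  1 ]
ρ1 := ρ1 + 2·ρ2
  [ 1  -1  0  0  0 ]
  [ 0   0  1  0  0 ]
  [ 0   0  0  1  0 ]
  [ 0   0  0  0  1 ]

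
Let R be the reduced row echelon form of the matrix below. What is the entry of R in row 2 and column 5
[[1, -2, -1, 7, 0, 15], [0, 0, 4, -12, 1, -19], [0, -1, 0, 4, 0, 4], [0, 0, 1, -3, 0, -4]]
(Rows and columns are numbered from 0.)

Swap r2 and r3.
  [ 1  -2  -1    7  0   15 ]
  [ 0  -1   0    4  0    4 ]
  [ 0   0   4  -12  1  -19 ]
  [ 0   0   1   -3  0   -4 ]
Multiply r2 by -1.
  [ 1  -2  -1    7  0   15 ]
  [ 0   1   0   -4  0   -4 ]
  [ 0   0   4  -12  1  -19 ]
  [ 0   0   1   -3  0   -4 ]
Multiply r3 by 1/4.
  [ 1  -2  -1   7    0     15 ]
  [ 0   1   0  -4    0     -4 ]
  [ 0   0   1  -3  1/4  -19/4 ]
  [ 0   0   1  -3    0     -4 ]
Subtract r3 from r4.
  [ 1  -2  -1   7     0     15 ]
  [ 0   1   0  -4     0     -4 ]
  [ 0   0   1  -3   1/4  -19/4 ]
  [ 0   0   0   0  -1/4    3/4 ]
Multiply r4 by -4.
  [ 1  -2  -1   7    0     15 ]
  [ 0   1   0  -4    0     -4 ]
  [ 0   0   1  -3  1/4  -19/4 ]
  [ 0   0   0   0    1     -3 ]
Subtract 1/4 times r4 from r3.
  [ 1  -2  -1   7  0  15 ]
  [ 0   1   0  -4  0  -4 ]
  [ 0   0   1  -3  0  -4 ]
  [ 0   0   0   0  1  -3 ]
Add r3 to r1.
  [ 1  -2  0   4  0  11 ]
  [ 0   1  0  -4  0  -4 ]
  [ 0   0  1  -3  0  -4 ]
  [ 0   0  0   0  1  -3 ]
Add 2 times r2 to r1.
  [ 1  0  0  -4  0   3 ]
  [ 0  1  0  -4  0  -4 ]
  [ 0  0  1  -3  0  -4 ]
  [ 0  0  0   0  1  -3 ]

-4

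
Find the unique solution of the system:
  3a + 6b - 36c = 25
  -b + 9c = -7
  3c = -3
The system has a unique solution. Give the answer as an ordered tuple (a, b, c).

Form the augmented matrix and row-reduce:
  [ 3   6  -36  |  25 ]
  [ 0  -1    9  |  -7 ]
  [ 0   0    3  |  -3 ]
R1 := 1/3·R1
R2 := -1·R2
R3 := 1/3·R3
R2 := R2 + 9·R3
R1 := R1 + 12·R3
R1 := R1 − 2·R2
Reading off the last column: a = 1/3, b = -2, c = -1.

(1/3, -2, -1)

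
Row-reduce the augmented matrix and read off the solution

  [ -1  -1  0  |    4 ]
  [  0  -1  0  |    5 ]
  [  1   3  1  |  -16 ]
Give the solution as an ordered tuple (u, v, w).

R1 ← -1·R1
R3 ← R3 − R1
R2 ← -1·R2
R3 ← R3 − 2·R2
R1 ← R1 − R2
Reading off the last column: u = 1, v = -5, w = -2.

(1, -5, -2)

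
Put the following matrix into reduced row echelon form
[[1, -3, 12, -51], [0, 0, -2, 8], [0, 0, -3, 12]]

[[1, -3, 0, -3], [0, 0, 1, -4], [0, 0, 0, 0]]

Multiply r2 by -1/2.
  [ 1  -3  12  -51 ]
  [ 0   0   1   -4 ]
  [ 0   0  -3   12 ]
Add 3 times r2 to r3.
  [ 1  -3  12  -51 ]
  [ 0   0   1   -4 ]
  [ 0   0   0    0 ]
Subtract 12 times r2 from r1.
  [ 1  -3  0  -3 ]
  [ 0   0  1  -4 ]
  [ 0   0  0   0 ]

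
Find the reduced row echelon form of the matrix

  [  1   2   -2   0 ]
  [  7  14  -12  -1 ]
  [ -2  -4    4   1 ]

r2 ← r2 − 7·r1
  [  1   2  -2   0 ]
  [  0   0   2  -1 ]
  [ -2  -4   4   1 ]
r3 ← r3 + 2·r1
  [ 1  2  -2   0 ]
  [ 0  0   2  -1 ]
  [ 0  0   0   1 ]
r2 ← 1/2·r2
  [ 1  2  -2     0 ]
  [ 0  0   1  -1/2 ]
  [ 0  0   0     1 ]
r2 ← r2 + 1/2·r3
  [ 1  2  -2  0 ]
  [ 0  0   1  0 ]
  [ 0  0   0  1 ]
r1 ← r1 + 2·r2
  [ 1  2  0  0 ]
  [ 0  0  1  0 ]
  [ 0  0  0  1 ]

[[1, 2, 0, 0], [0, 0, 1, 0], [0, 0, 0, 1]]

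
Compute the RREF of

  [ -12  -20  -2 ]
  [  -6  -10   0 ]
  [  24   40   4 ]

Multiply ρ1 by -1/12.
  [  1  5/3  1/6 ]
  [ -6  -10    0 ]
  [ 24   40    4 ]
Add 6 times ρ1 to ρ2.
  [  1  5/3  1/6 ]
  [  0    0    1 ]
  [ 24   40    4 ]
Subtract 24 times ρ1 from ρ3.
  [ 1  5/3  1/6 ]
  [ 0    0    1 ]
  [ 0    0    0 ]
Subtract 1/6 times ρ2 from ρ1.
  [ 1  5/3  0 ]
  [ 0    0  1 ]
  [ 0    0  0 ]

[[1, 5/3, 0], [0, 0, 1], [0, 0, 0]]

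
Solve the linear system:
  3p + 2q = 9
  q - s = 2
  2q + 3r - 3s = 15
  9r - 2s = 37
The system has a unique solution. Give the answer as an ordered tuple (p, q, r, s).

Form the augmented matrix and row-reduce:
  [ 3  2  0   0  |   9 ]
  [ 0  1  0  -1  |   2 ]
  [ 0  2  3  -3  |  15 ]
  [ 0  0  9  -2  |  37 ]
r1 ← 1/3·r1
  [ 1  2/3  0   0  |   3 ]
  [ 0    1  0  -1  |   2 ]
  [ 0    2  3  -3  |  15 ]
  [ 0    0  9  -2  |  37 ]
r3 ← r3 − 2·r2
  [ 1  2/3  0   0  |   3 ]
  [ 0    1  0  -1  |   2 ]
  [ 0    0  3  -1  |  11 ]
  [ 0    0  9  -2  |  37 ]
r3 ← 1/3·r3
  [ 1  2/3  0     0  |     3 ]
  [ 0    1  0    -1  |     2 ]
  [ 0    0  1  -1/3  |  11/3 ]
  [ 0    0  9    -2  |    37 ]
r4 ← r4 − 9·r3
  [ 1  2/3  0     0  |     3 ]
  [ 0    1  0    -1  |     2 ]
  [ 0    0  1  -1/3  |  11/3 ]
  [ 0    0  0     1  |     4 ]
r3 ← r3 + 1/3·r4
  [ 1  2/3  0   0  |  3 ]
  [ 0    1  0  -1  |  2 ]
  [ 0    0  1   0  |  5 ]
  [ 0    0  0   1  |  4 ]
r2 ← r2 + r4
  [ 1  2/3  0  0  |  3 ]
  [ 0    1  0  0  |  6 ]
  [ 0    0  1  0  |  5 ]
  [ 0    0  0  1  |  4 ]
r1 ← r1 − 2/3·r2
  [ 1  0  0  0  |  -1 ]
  [ 0  1  0  0  |   6 ]
  [ 0  0  1  0  |   5 ]
  [ 0  0  0  1  |   4 ]
Reading off the last column: p = -1, q = 6, r = 5, s = 4.

(-1, 6, 5, 4)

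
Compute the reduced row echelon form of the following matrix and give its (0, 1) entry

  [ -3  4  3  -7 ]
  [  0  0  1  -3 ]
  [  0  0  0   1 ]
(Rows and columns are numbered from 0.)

-4/3

r1 -> -1/3·r1
  [ 1  -4/3  -1  7/3 ]
  [ 0     0   1   -3 ]
  [ 0     0   0    1 ]
r2 -> r2 + 3·r3
  [ 1  -4/3  -1  7/3 ]
  [ 0     0   1    0 ]
  [ 0     0   0    1 ]
r1 -> r1 − 7/3·r3
  [ 1  -4/3  -1  0 ]
  [ 0     0   1  0 ]
  [ 0     0   0  1 ]
r1 -> r1 + r2
  [ 1  -4/3  0  0 ]
  [ 0     0  1  0 ]
  [ 0     0  0  1 ]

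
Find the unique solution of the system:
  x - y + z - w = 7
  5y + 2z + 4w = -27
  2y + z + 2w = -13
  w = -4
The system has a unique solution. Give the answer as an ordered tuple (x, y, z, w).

(5, -1, -3, -4)

Form the augmented matrix and row-reduce:
  [ 1  -1  1  -1  |    7 ]
  [ 0   5  2   4  |  -27 ]
  [ 0   2  1   2  |  -13 ]
  [ 0   0  0   1  |   -4 ]
Multiply R2 by 1/5.
  [ 1  -1    1   -1  |      7 ]
  [ 0   1  2/5  4/5  |  -27/5 ]
  [ 0   2    1    2  |    -13 ]
  [ 0   0    0    1  |     -4 ]
Subtract 2 times R2 from R3.
  [ 1  -1    1   -1  |      7 ]
  [ 0   1  2/5  4/5  |  -27/5 ]
  [ 0   0  1/5  2/5  |  -11/5 ]
  [ 0   0    0    1  |     -4 ]
Multiply R3 by 5.
  [ 1  -1    1   -1  |      7 ]
  [ 0   1  2/5  4/5  |  -27/5 ]
  [ 0   0    1    2  |    -11 ]
  [ 0   0    0    1  |     -4 ]
Subtract 2 times R4 from R3.
  [ 1  -1    1   -1  |      7 ]
  [ 0   1  2/5  4/5  |  -27/5 ]
  [ 0   0    1    0  |     -3 ]
  [ 0   0    0    1  |     -4 ]
Subtract 4/5 times R4 from R2.
  [ 1  -1    1  -1  |      7 ]
  [ 0   1  2/5   0  |  -11/5 ]
  [ 0   0    1   0  |     -3 ]
  [ 0   0    0   1  |     -4 ]
Add R4 to R1.
  [ 1  -1    1  0  |      3 ]
  [ 0   1  2/5  0  |  -11/5 ]
  [ 0   0    1  0  |     -3 ]
  [ 0   0    0  1  |     -4 ]
Subtract 2/5 times R3 from R2.
  [ 1  -1  1  0  |   3 ]
  [ 0   1  0  0  |  -1 ]
  [ 0   0  1  0  |  -3 ]
  [ 0   0  0  1  |  -4 ]
Subtract R3 from R1.
  [ 1  -1  0  0  |   6 ]
  [ 0   1  0  0  |  -1 ]
  [ 0   0  1  0  |  -3 ]
  [ 0   0  0  1  |  -4 ]
Add R2 to R1.
  [ 1  0  0  0  |   5 ]
  [ 0  1  0  0  |  -1 ]
  [ 0  0  1  0  |  -3 ]
  [ 0  0  0  1  |  -4 ]
Reading off the last column: x = 5, y = -1, z = -3, w = -4.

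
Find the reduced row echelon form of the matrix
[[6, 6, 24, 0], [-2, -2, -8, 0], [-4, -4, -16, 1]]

R1 := 1/6·R1
R2 := R2 + 2·R1
R3 := R3 + 4·R1
R2 <=> R3

[[1, 1, 4, 0], [0, 0, 0, 1], [0, 0, 0, 0]]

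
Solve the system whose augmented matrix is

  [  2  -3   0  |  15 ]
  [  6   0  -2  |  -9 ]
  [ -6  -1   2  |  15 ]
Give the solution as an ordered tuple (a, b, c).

(-3/2, -6, 0)

Multiply ρ1 by 1/2.
Subtract 6 times ρ1 from ρ2.
Add 6 times ρ1 to ρ3.
Multiply ρ2 by 1/9.
Add 10 times ρ2 to ρ3.
Multiply ρ3 by -9/2.
Add 2/9 times ρ3 to ρ2.
Add 3/2 times ρ2 to ρ1.
Reading off the last column: a = -3/2, b = -6, c = 0.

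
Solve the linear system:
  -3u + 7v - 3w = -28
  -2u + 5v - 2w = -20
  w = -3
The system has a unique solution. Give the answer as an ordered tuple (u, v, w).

Form the augmented matrix and row-reduce:
  [ -3  7  -3  |  -28 ]
  [ -2  5  -2  |  -20 ]
  [  0  0   1  |   -3 ]
r1 ← -1/3·r1
  [  1  -7/3   1  |  28/3 ]
  [ -2     5  -2  |   -20 ]
  [  0     0   1  |    -3 ]
r2 ← r2 + 2·r1
  [ 1  -7/3  1  |  28/3 ]
  [ 0   1/3  0  |  -4/3 ]
  [ 0     0  1  |    -3 ]
r2 ← 3·r2
  [ 1  -7/3  1  |  28/3 ]
  [ 0     1  0  |    -4 ]
  [ 0     0  1  |    -3 ]
r1 ← r1 − r3
  [ 1  -7/3  0  |  37/3 ]
  [ 0     1  0  |    -4 ]
  [ 0     0  1  |    -3 ]
r1 ← r1 + 7/3·r2
  [ 1  0  0  |   3 ]
  [ 0  1  0  |  -4 ]
  [ 0  0  1  |  -3 ]
Reading off the last column: u = 3, v = -4, w = -3.

(3, -4, -3)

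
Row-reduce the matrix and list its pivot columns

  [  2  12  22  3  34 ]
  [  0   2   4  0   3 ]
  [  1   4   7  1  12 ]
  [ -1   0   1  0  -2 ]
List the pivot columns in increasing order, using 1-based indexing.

1, 2, 4

R1 := 1/2·R1
  [  1  6  11  3/2  17 ]
  [  0  2   4    0   3 ]
  [  1  4   7    1  12 ]
  [ -1  0   1    0  -2 ]
R3 := R3 − R1
  [  1   6  11   3/2  17 ]
  [  0   2   4     0   3 ]
  [  0  -2  -4  -1/2  -5 ]
  [ -1   0   1     0  -2 ]
R4 := R4 + R1
  [ 1   6  11   3/2  17 ]
  [ 0   2   4     0   3 ]
  [ 0  -2  -4  -1/2  -5 ]
  [ 0   6  12   3/2  15 ]
R2 := 1/2·R2
  [ 1   6  11   3/2   17 ]
  [ 0   1   2     0  3/2 ]
  [ 0  -2  -4  -1/2   -5 ]
  [ 0   6  12   3/2   15 ]
R3 := R3 + 2·R2
  [ 1  6  11   3/2   17 ]
  [ 0  1   2     0  3/2 ]
  [ 0  0   0  -1/2   -2 ]
  [ 0  6  12   3/2   15 ]
R4 := R4 − 6·R2
  [ 1  6  11   3/2   17 ]
  [ 0  1   2     0  3/2 ]
  [ 0  0   0  -1/2   -2 ]
  [ 0  0   0   3/2    6 ]
R3 := -2·R3
  [ 1  6  11  3/2   17 ]
  [ 0  1   2    0  3/2 ]
  [ 0  0   0    1    4 ]
  [ 0  0   0  3/2    6 ]
R4 := R4 − 3/2·R3
  [ 1  6  11  3/2   17 ]
  [ 0  1   2    0  3/2 ]
  [ 0  0   0    1    4 ]
  [ 0  0   0    0    0 ]
R1 := R1 − 3/2·R3
  [ 1  6  11  0   11 ]
  [ 0  1   2  0  3/2 ]
  [ 0  0   0  1    4 ]
  [ 0  0   0  0    0 ]
R1 := R1 − 6·R2
  [ 1  0  -1  0    2 ]
  [ 0  1   2  0  3/2 ]
  [ 0  0   0  1    4 ]
  [ 0  0   0  0    0 ]
Pivot columns are the columns containing a leading 1.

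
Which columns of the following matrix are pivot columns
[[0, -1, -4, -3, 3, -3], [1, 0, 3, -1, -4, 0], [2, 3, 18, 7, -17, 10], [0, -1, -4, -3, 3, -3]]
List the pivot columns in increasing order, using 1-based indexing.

1, 2, 6

ρ1 ↔ ρ2
ρ3 := ρ3 − 2·ρ1
ρ2 := -1·ρ2
ρ3 := ρ3 − 3·ρ2
ρ4 := ρ4 + ρ2
ρ2 := ρ2 − 3·ρ3
Pivot columns are the columns containing a leading 1.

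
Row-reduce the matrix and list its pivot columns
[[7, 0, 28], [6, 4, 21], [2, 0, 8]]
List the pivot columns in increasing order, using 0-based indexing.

0, 1

ρ1 → 1/7·ρ1
  [ 1  0   4 ]
  [ 6  4  21 ]
  [ 2  0   8 ]
ρ2 → ρ2 − 6·ρ1
  [ 1  0   4 ]
  [ 0  4  -3 ]
  [ 2  0   8 ]
ρ3 → ρ3 − 2·ρ1
  [ 1  0   4 ]
  [ 0  4  -3 ]
  [ 0  0   0 ]
ρ2 → 1/4·ρ2
  [ 1  0     4 ]
  [ 0  1  -3/4 ]
  [ 0  0     0 ]
Pivot columns are the columns containing a leading 1.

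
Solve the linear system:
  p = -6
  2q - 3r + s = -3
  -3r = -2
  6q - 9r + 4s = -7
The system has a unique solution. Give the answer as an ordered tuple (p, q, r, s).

Form the augmented matrix and row-reduce:
  [ 1  0   0  0  |  -6 ]
  [ 0  2  -3  1  |  -3 ]
  [ 0  0  -3  0  |  -2 ]
  [ 0  6  -9  4  |  -7 ]
Multiply r2 by 1/2.
  [ 1  0     0    0  |    -6 ]
  [ 0  1  -3/2  1/2  |  -3/2 ]
  [ 0  0    -3    0  |    -2 ]
  [ 0  6    -9    4  |    -7 ]
Subtract 6 times r2 from r4.
  [ 1  0     0    0  |    -6 ]
  [ 0  1  -3/2  1/2  |  -3/2 ]
  [ 0  0    -3    0  |    -2 ]
  [ 0  0     0    1  |     2 ]
Multiply r3 by -1/3.
  [ 1  0     0    0  |    -6 ]
  [ 0  1  -3/2  1/2  |  -3/2 ]
  [ 0  0     1    0  |   2/3 ]
  [ 0  0     0    1  |     2 ]
Subtract 1/2 times r4 from r2.
  [ 1  0     0  0  |    -6 ]
  [ 0  1  -3/2  0  |  -5/2 ]
  [ 0  0     1  0  |   2/3 ]
  [ 0  0     0  1  |     2 ]
Add 3/2 times r3 to r2.
  [ 1  0  0  0  |    -6 ]
  [ 0  1  0  0  |  -3/2 ]
  [ 0  0  1  0  |   2/3 ]
  [ 0  0  0  1  |     2 ]
Reading off the last column: p = -6, q = -3/2, r = 2/3, s = 2.

(-6, -3/2, 2/3, 2)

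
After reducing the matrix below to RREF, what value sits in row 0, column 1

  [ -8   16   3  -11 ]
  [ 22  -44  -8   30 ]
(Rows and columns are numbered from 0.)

r1 → -1/8·r1
r2 → r2 − 22·r1
r2 → 4·r2
r1 → r1 + 3/8·r2

-2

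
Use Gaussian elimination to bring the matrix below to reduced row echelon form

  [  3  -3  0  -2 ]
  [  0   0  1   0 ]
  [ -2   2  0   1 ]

[[1, -1, 0, 0], [0, 0, 1, 0], [0, 0, 0, 1]]

R1 ← 1/3·R1
  [  1  -1  0  -2/3 ]
  [  0   0  1     0 ]
  [ -2   2  0     1 ]
R3 ← R3 + 2·R1
  [ 1  -1  0  -2/3 ]
  [ 0   0  1     0 ]
  [ 0   0  0  -1/3 ]
R3 ← -3·R3
  [ 1  -1  0  -2/3 ]
  [ 0   0  1     0 ]
  [ 0   0  0     1 ]
R1 ← R1 + 2/3·R3
  [ 1  -1  0  0 ]
  [ 0   0  1  0 ]
  [ 0   0  0  1 ]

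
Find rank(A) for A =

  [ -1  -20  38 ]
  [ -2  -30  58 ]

ρ1 := -1·ρ1
  [  1   20  -38 ]
  [ -2  -30   58 ]
ρ2 := ρ2 + 2·ρ1
  [ 1  20  -38 ]
  [ 0  10  -18 ]
ρ2 := 1/10·ρ2
  [ 1  20   -38 ]
  [ 0   1  -9/5 ]
ρ1 := ρ1 − 20·ρ2
  [ 1  0    -2 ]
  [ 0  1  -9/5 ]
The reduced form has 2 nonzero rows.

rank = 2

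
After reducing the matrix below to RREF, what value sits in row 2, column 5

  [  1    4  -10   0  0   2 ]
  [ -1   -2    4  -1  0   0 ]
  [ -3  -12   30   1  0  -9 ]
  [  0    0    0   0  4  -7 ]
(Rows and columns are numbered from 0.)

R2 ← R2 + R1
  [  1    4  -10   0  0   2 ]
  [  0    2   -6  -1  0   2 ]
  [ -3  -12   30   1  0  -9 ]
  [  0    0    0   0  4  -7 ]
R3 ← R3 + 3·R1
  [ 1  4  -10   0  0   2 ]
  [ 0  2   -6  -1  0   2 ]
  [ 0  0    0   1  0  -3 ]
  [ 0  0    0   0  4  -7 ]
R2 ← 1/2·R2
  [ 1  4  -10     0  0   2 ]
  [ 0  1   -3  -1/2  0   1 ]
  [ 0  0    0     1  0  -3 ]
  [ 0  0    0     0  4  -7 ]
R4 ← 1/4·R4
  [ 1  4  -10     0  0     2 ]
  [ 0  1   -3  -1/2  0     1 ]
  [ 0  0    0     1  0    -3 ]
  [ 0  0    0     0  1  -7/4 ]
R2 ← R2 + 1/2·R3
  [ 1  4  -10  0  0     2 ]
  [ 0  1   -3  0  0  -1/2 ]
  [ 0  0    0  1  0    -3 ]
  [ 0  0    0  0  1  -7/4 ]
R1 ← R1 − 4·R2
  [ 1  0   2  0  0     4 ]
  [ 0  1  -3  0  0  -1/2 ]
  [ 0  0   0  1  0    -3 ]
  [ 0  0   0  0  1  -7/4 ]

-3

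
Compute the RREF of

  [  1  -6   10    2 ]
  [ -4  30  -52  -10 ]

Add 4 times R1 to R2.
Multiply R2 by 1/6.
Add 6 times R2 to R1.

[[1, 0, -2, 0], [0, 1, -2, -1/3]]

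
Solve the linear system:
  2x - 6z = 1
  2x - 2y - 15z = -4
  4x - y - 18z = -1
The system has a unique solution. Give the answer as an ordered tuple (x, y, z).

(3/2, 1, 1/3)

Form the augmented matrix and row-reduce:
  [ 2   0   -6  |   1 ]
  [ 2  -2  -15  |  -4 ]
  [ 4  -1  -18  |  -1 ]
R1 := 1/2·R1
  [ 1   0   -3  |  1/2 ]
  [ 2  -2  -15  |   -4 ]
  [ 4  -1  -18  |   -1 ]
R2 := R2 − 2·R1
  [ 1   0   -3  |  1/2 ]
  [ 0  -2   -9  |   -5 ]
  [ 4  -1  -18  |   -1 ]
R3 := R3 − 4·R1
  [ 1   0  -3  |  1/2 ]
  [ 0  -2  -9  |   -5 ]
  [ 0  -1  -6  |   -3 ]
R2 := -1/2·R2
  [ 1   0   -3  |  1/2 ]
  [ 0   1  9/2  |  5/2 ]
  [ 0  -1   -6  |   -3 ]
R3 := R3 + R2
  [ 1  0    -3  |   1/2 ]
  [ 0  1   9/2  |   5/2 ]
  [ 0  0  -3/2  |  -1/2 ]
R3 := -2/3·R3
  [ 1  0   -3  |  1/2 ]
  [ 0  1  9/2  |  5/2 ]
  [ 0  0    1  |  1/3 ]
R2 := R2 − 9/2·R3
  [ 1  0  -3  |  1/2 ]
  [ 0  1   0  |    1 ]
  [ 0  0   1  |  1/3 ]
R1 := R1 + 3·R3
  [ 1  0  0  |  3/2 ]
  [ 0  1  0  |    1 ]
  [ 0  0  1  |  1/3 ]
Reading off the last column: x = 3/2, y = 1, z = 1/3.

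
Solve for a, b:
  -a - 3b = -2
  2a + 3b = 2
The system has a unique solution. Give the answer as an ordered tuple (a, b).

(0, 2/3)

Form the augmented matrix and row-reduce:
  [ -1  -3  |  -2 ]
  [  2   3  |   2 ]
R1 ← -1·R1
R2 ← R2 − 2·R1
R2 ← -1/3·R2
R1 ← R1 − 3·R2
Reading off the last column: a = 0, b = 2/3.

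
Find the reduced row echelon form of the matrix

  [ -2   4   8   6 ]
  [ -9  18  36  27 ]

[[1, -2, -4, -3], [0, 0, 0, 0]]

R1 → -1/2·R1
  [  1  -2  -4  -3 ]
  [ -9  18  36  27 ]
R2 → R2 + 9·R1
  [ 1  -2  -4  -3 ]
  [ 0   0   0   0 ]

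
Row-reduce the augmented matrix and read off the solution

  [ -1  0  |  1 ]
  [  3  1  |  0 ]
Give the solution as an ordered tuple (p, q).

R1 := -1·R1
  [ 1  0  |  -1 ]
  [ 3  1  |   0 ]
R2 := R2 − 3·R1
  [ 1  0  |  -1 ]
  [ 0  1  |   3 ]
Reading off the last column: p = -1, q = 3.

(-1, 3)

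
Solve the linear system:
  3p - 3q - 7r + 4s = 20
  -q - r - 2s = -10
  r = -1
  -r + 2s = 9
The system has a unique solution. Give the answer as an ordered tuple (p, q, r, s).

(2, 3, -1, 4)

Form the augmented matrix and row-reduce:
  [ 3  -3  -7   4  |   20 ]
  [ 0  -1  -1  -2  |  -10 ]
  [ 0   0   1   0  |   -1 ]
  [ 0   0  -1   2  |    9 ]
R1 ← 1/3·R1
  [ 1  -1  -7/3  4/3  |  20/3 ]
  [ 0  -1    -1   -2  |   -10 ]
  [ 0   0     1    0  |    -1 ]
  [ 0   0    -1    2  |     9 ]
R2 ← -1·R2
  [ 1  -1  -7/3  4/3  |  20/3 ]
  [ 0   1     1    2  |    10 ]
  [ 0   0     1    0  |    -1 ]
  [ 0   0    -1    2  |     9 ]
R4 ← R4 + R3
  [ 1  -1  -7/3  4/3  |  20/3 ]
  [ 0   1     1    2  |    10 ]
  [ 0   0     1    0  |    -1 ]
  [ 0   0     0    2  |     8 ]
R4 ← 1/2·R4
  [ 1  -1  -7/3  4/3  |  20/3 ]
  [ 0   1     1    2  |    10 ]
  [ 0   0     1    0  |    -1 ]
  [ 0   0     0    1  |     4 ]
R2 ← R2 − 2·R4
  [ 1  -1  -7/3  4/3  |  20/3 ]
  [ 0   1     1    0  |     2 ]
  [ 0   0     1    0  |    -1 ]
  [ 0   0     0    1  |     4 ]
R1 ← R1 − 4/3·R4
  [ 1  -1  -7/3  0  |  4/3 ]
  [ 0   1     1  0  |    2 ]
  [ 0   0     1  0  |   -1 ]
  [ 0   0     0  1  |    4 ]
R2 ← R2 − R3
  [ 1  -1  -7/3  0  |  4/3 ]
  [ 0   1     0  0  |    3 ]
  [ 0   0     1  0  |   -1 ]
  [ 0   0     0  1  |    4 ]
R1 ← R1 + 7/3·R3
  [ 1  -1  0  0  |  -1 ]
  [ 0   1  0  0  |   3 ]
  [ 0   0  1  0  |  -1 ]
  [ 0   0  0  1  |   4 ]
R1 ← R1 + R2
  [ 1  0  0  0  |   2 ]
  [ 0  1  0  0  |   3 ]
  [ 0  0  1  0  |  -1 ]
  [ 0  0  0  1  |   4 ]
Reading off the last column: p = 2, q = 3, r = -1, s = 4.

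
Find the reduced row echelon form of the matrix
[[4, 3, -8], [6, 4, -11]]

[[1, 0, -1/2], [0, 1, -2]]

r1 → 1/4·r1
  [ 1  3/4   -2 ]
  [ 6    4  -11 ]
r2 → r2 − 6·r1
  [ 1   3/4  -2 ]
  [ 0  -1/2   1 ]
r2 → -2·r2
  [ 1  3/4  -2 ]
  [ 0    1  -2 ]
r1 → r1 − 3/4·r2
  [ 1  0  -1/2 ]
  [ 0  1    -2 ]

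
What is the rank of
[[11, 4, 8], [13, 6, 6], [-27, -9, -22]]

rank = 3

r1 → 1/11·r1
  [   1  4/11  8/11 ]
  [  13     6     6 ]
  [ -27    -9   -22 ]
r2 → r2 − 13·r1
  [   1   4/11    8/11 ]
  [   0  14/11  -38/11 ]
  [ -27     -9     -22 ]
r3 → r3 + 27·r1
  [ 1   4/11    8/11 ]
  [ 0  14/11  -38/11 ]
  [ 0   9/11  -26/11 ]
r2 → 11/14·r2
  [ 1  4/11    8/11 ]
  [ 0     1   -19/7 ]
  [ 0  9/11  -26/11 ]
r3 → r3 − 9/11·r2
  [ 1  4/11   8/11 ]
  [ 0     1  -19/7 ]
  [ 0     0   -1/7 ]
r3 → -7·r3
  [ 1  4/11   8/11 ]
  [ 0     1  -19/7 ]
  [ 0     0      1 ]
r2 → r2 + 19/7·r3
  [ 1  4/11  8/11 ]
  [ 0     1     0 ]
  [ 0     0     1 ]
r1 → r1 − 8/11·r3
  [ 1  4/11  0 ]
  [ 0     1  0 ]
  [ 0     0  1 ]
r1 → r1 − 4/11·r2
  [ 1  0  0 ]
  [ 0  1  0 ]
  [ 0  0  1 ]
The reduced form has 3 nonzero rows.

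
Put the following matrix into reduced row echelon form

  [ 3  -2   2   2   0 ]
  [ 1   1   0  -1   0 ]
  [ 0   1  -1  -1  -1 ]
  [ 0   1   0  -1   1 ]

[[1, 0, 0, 0, 0], [0, 1, 0, -1, 0], [0, 0, 1, 0, 0], [0, 0, 0, 0, 1]]

R1 := 1/3·R1
  [ 1  -2/3  2/3  2/3   0 ]
  [ 1     1    0   -1   0 ]
  [ 0     1   -1   -1  -1 ]
  [ 0     1    0   -1   1 ]
R2 := R2 − R1
  [ 1  -2/3   2/3   2/3   0 ]
  [ 0   5/3  -2/3  -5/3   0 ]
  [ 0     1    -1    -1  -1 ]
  [ 0     1     0    -1   1 ]
R2 := 3/5·R2
  [ 1  -2/3   2/3  2/3   0 ]
  [ 0     1  -2/5   -1   0 ]
  [ 0     1    -1   -1  -1 ]
  [ 0     1     0   -1   1 ]
R3 := R3 − R2
  [ 1  -2/3   2/3  2/3   0 ]
  [ 0     1  -2/5   -1   0 ]
  [ 0     0  -3/5    0  -1 ]
  [ 0     1     0   -1   1 ]
R4 := R4 − R2
  [ 1  -2/3   2/3  2/3   0 ]
  [ 0     1  -2/5   -1   0 ]
  [ 0     0  -3/5    0  -1 ]
  [ 0     0   2/5    0   1 ]
R3 := -5/3·R3
  [ 1  -2/3   2/3  2/3    0 ]
  [ 0     1  -2/5   -1    0 ]
  [ 0     0     1    0  5/3 ]
  [ 0     0   2/5    0    1 ]
R4 := R4 − 2/5·R3
  [ 1  -2/3   2/3  2/3    0 ]
  [ 0     1  -2/5   -1    0 ]
  [ 0     0     1    0  5/3 ]
  [ 0     0     0    0  1/3 ]
R4 := 3·R4
  [ 1  -2/3   2/3  2/3    0 ]
  [ 0     1  -2/5   -1    0 ]
  [ 0     0     1    0  5/3 ]
  [ 0     0     0    0    1 ]
R3 := R3 − 5/3·R4
  [ 1  -2/3   2/3  2/3  0 ]
  [ 0     1  -2/5   -1  0 ]
  [ 0     0     1    0  0 ]
  [ 0     0     0    0  1 ]
R2 := R2 + 2/5·R3
  [ 1  -2/3  2/3  2/3  0 ]
  [ 0     1    0   -1  0 ]
  [ 0     0    1    0  0 ]
  [ 0     0    0    0  1 ]
R1 := R1 − 2/3·R3
  [ 1  -2/3  0  2/3  0 ]
  [ 0     1  0   -1  0 ]
  [ 0     0  1    0  0 ]
  [ 0     0  0    0  1 ]
R1 := R1 + 2/3·R2
  [ 1  0  0   0  0 ]
  [ 0  1  0  -1  0 ]
  [ 0  0  1   0  0 ]
  [ 0  0  0   0  1 ]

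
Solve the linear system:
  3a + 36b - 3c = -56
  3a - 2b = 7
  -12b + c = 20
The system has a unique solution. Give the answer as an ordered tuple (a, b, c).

Form the augmented matrix and row-reduce:
  [ 3   36  -3  |  -56 ]
  [ 3   -2   0  |    7 ]
  [ 0  -12   1  |   20 ]
r1 → 1/3·r1
r2 → r2 − 3·r1
r2 → -1/38·r2
r3 → r3 + 12·r2
r3 → 19·r3
r2 → r2 + 3/38·r3
r1 → r1 + r3
r1 → r1 − 12·r2
Reading off the last column: a = 4/3, b = -3/2, c = 2.

(4/3, -3/2, 2)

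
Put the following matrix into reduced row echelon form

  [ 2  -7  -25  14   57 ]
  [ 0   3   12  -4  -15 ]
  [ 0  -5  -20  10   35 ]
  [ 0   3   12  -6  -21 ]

[[1, 0, 3/2, 0, 4], [0, 1, 4, 0, -1], [0, 0, 0, 1, 3], [0, 0, 0, 0, 0]]

r1 := 1/2·r1
r2 := 1/3·r2
r3 := r3 + 5·r2
r4 := r4 − 3·r2
r3 := 3/10·r3
r4 := r4 + 2·r3
r2 := r2 + 4/3·r3
r1 := r1 − 7·r3
r1 := r1 + 7/2·r2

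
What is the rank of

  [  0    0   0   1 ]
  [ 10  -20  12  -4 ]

r1 <-> r2
  [ 10  -20  12  -4 ]
  [  0    0   0   1 ]
r1 := 1/10·r1
  [ 1  -2  6/5  -2/5 ]
  [ 0   0    0     1 ]
r1 := r1 + 2/5·r2
  [ 1  -2  6/5  0 ]
  [ 0   0    0  1 ]
The reduced form has 2 nonzero rows.

rank = 2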